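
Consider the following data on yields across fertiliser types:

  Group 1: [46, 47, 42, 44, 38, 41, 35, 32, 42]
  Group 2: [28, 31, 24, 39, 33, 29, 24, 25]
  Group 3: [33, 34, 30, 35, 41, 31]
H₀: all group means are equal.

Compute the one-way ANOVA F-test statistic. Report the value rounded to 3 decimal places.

Group means [40.78, 29.12, 34.00], grand mean 34.957
SSB = Σnᵢ(x̄ᵢ−x̄)² = 582.526; SSW = ΣΣ(x−x̄ᵢ)² = 460.431
MSB = 582.526/2 = 291.2630; MSW = 460.431/20 = 23.0215
F = MSB/MSW = 12.6518
df = (2, 20)

test statistic = 12.652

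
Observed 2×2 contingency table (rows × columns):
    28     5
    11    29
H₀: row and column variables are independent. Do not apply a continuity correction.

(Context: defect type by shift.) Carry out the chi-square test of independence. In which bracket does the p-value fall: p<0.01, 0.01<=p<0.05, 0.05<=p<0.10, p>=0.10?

Row totals [33, 40], col totals [39, 34], n=73
χ² = (28−17.63)²/17.63 + (5−15.37)²/15.37 + (11−21.37)²/21.37 + (29−18.63)²/18.63 = 23.9000
df = 1
p-value (upper-tail) = 0.00000
→ bracket: p<0.01

p-value bracket: p<0.01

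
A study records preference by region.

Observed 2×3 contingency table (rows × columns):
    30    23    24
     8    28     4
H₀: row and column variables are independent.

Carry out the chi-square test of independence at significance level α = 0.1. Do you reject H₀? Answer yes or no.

Row totals [77, 40], col totals [38, 51, 28], n=117
χ² = (30−25.01)²/25.01 + (23−33.56)²/33.56 + (24−18.43)²/18.43 + (8−12.99)²/12.99 + (28−17.44)²/17.44 + (4−9.57)²/9.57 = 17.5689
df = 2
p-value (upper-tail) = 0.00015
At α=0.1: p < α → reject H₀

reject H₀: yes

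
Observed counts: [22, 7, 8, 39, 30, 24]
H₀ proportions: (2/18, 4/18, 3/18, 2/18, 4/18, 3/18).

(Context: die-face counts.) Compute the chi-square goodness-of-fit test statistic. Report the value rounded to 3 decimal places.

n = 130; E_i = n·p_i = [14.44, 28.89, 21.67, 14.44, 28.89, 21.67]
χ² = (22−14.44)²/14.44 + (7−28.89)²/28.89 + (8−21.67)²/21.67 + (39−14.44)²/14.44 + (30−28.89)²/28.89 + (24−21.67)²/21.67 = 71.1962
df = 5

test statistic = 71.196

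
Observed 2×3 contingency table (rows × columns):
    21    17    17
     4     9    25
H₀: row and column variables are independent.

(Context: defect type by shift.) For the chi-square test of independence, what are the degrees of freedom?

degrees of freedom = 2

df = (r−1)(c−1) = (2−1)·(3−1) = 2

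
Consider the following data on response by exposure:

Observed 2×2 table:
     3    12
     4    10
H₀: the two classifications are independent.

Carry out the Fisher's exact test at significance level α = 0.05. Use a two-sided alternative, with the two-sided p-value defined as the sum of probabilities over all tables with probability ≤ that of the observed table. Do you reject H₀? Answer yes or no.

reject H₀: no

Margins: r₁=15, r₂=14, c₁=7, c₂=22, n=29
p_obs = C(15,3)·C(14,4)/C(29,7); sum pmf over tables with pmf ≤ p_obs
p-value (two-sided) = 0.68166
At α=0.05: p ≥ α → fail to reject H₀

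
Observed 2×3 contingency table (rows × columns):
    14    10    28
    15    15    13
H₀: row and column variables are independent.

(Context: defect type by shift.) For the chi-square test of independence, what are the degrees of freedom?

degrees of freedom = 2

df = (r−1)(c−1) = (2−1)·(3−1) = 2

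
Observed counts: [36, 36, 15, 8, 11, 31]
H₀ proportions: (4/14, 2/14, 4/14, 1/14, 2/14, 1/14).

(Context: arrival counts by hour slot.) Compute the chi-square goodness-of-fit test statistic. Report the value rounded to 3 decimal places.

n = 137; E_i = n·p_i = [39.14, 19.57, 39.14, 9.79, 19.57, 9.79]
χ² = (36−39.14)²/39.14 + (36−19.57)²/19.57 + (15−39.14)²/39.14 + (8−9.79)²/9.79 + (11−19.57)²/19.57 + (31−9.79)²/9.79 = 79.0036
df = 5

test statistic = 79.004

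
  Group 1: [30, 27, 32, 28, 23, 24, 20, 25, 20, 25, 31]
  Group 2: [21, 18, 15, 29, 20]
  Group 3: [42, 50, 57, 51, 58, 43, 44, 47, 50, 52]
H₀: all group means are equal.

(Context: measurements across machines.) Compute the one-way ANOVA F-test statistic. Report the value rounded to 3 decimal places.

test statistic = 83.336

Group means [25.91, 20.60, 49.40], grand mean 33.923
SSB = Σnᵢ(x̄ᵢ−x̄)² = 3989.337; SSW = ΣΣ(x−x̄ᵢ)² = 550.509
MSB = 3989.337/2 = 1994.6685; MSW = 550.509/23 = 23.9352
F = MSB/MSW = 83.3363
df = (2, 23)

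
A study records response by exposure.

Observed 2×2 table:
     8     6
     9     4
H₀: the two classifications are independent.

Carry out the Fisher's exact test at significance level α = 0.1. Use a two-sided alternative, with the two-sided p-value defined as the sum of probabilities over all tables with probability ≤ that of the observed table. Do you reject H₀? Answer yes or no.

reject H₀: no

Margins: r₁=14, r₂=13, c₁=17, c₂=10, n=27
p_obs = C(14,8)·C(13,9)/C(27,17); sum pmf over tables with pmf ≤ p_obs
p-value (two-sided) = 0.69458
At α=0.1: p ≥ α → fail to reject H₀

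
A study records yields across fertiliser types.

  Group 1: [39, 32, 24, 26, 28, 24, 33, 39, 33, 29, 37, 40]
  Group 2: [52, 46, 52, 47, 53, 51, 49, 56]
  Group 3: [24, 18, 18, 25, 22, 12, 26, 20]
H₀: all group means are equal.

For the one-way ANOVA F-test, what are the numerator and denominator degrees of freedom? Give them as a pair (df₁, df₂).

k = 3 groups, N = 28 total
df = (k−1, N−k) = (3−1, 28−3) = (2, 25)

degrees of freedom = [2, 25]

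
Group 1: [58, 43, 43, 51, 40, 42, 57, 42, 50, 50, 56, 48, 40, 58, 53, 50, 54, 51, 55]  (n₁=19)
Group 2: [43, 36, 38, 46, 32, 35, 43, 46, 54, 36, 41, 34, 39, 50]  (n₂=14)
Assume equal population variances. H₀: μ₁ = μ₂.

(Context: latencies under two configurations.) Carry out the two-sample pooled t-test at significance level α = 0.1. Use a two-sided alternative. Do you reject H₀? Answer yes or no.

x̄₁=49.526, s₁=6.195, n₁=19
x̄₂=40.929, s₂=6.427, n₂=14
s_p² = [18·6.195² + 13·6.427²]/31 = 39.6021
SE = √(s_p²·(1/19+1/14)) = 2.2165
t = (49.526−40.929)/2.2165 = 3.8789
df = 31
p-value (two-sided) = 0.00051
At α=0.1: p < α → reject H₀

reject H₀: yes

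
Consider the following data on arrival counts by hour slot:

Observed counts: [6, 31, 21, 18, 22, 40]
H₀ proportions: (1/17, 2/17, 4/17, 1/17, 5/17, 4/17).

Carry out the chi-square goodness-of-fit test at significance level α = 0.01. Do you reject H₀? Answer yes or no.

reject H₀: yes

n = 138; E_i = n·p_i = [8.12, 16.24, 32.47, 8.12, 40.59, 32.47]
χ² = (6−8.12)²/8.12 + (31−16.24)²/16.24 + (21−32.47)²/32.47 + (18−8.12)²/8.12 + (22−40.59)²/40.59 + (40−32.47)²/32.47 = 40.3214
df = 5
p-value (upper-tail) = 0.00000
At α=0.01: p < α → reject H₀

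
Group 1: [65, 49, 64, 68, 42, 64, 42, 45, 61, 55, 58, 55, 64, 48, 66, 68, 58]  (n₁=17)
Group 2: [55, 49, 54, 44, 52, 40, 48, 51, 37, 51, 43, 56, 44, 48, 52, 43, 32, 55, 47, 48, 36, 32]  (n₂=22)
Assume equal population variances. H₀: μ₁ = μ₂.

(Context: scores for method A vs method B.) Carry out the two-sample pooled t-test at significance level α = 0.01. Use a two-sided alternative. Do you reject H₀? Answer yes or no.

reject H₀: yes

x̄₁=57.176, s₁=9.009, n₁=17
x̄₂=46.227, s₂=7.250, n₂=22
s_p² = [16·9.009² + 21·7.250²]/37 = 64.9280
SE = √(s_p²·(1/17+1/22)) = 2.6020
t = (57.176−46.227)/2.6020 = 4.2079
df = 37
p-value (two-sided) = 0.00016
At α=0.01: p < α → reject H₀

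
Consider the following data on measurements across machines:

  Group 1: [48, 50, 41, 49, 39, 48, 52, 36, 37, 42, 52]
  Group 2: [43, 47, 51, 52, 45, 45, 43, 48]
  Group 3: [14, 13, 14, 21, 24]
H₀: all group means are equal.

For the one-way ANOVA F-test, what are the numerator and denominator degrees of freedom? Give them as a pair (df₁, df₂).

k = 3 groups, N = 24 total
df = (k−1, N−k) = (3−1, 24−3) = (2, 21)

degrees of freedom = [2, 21]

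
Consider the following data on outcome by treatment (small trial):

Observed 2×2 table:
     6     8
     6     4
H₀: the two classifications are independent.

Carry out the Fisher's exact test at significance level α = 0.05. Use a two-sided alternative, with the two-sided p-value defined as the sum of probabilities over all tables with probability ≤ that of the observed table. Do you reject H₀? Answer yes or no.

Margins: r₁=14, r₂=10, c₁=12, c₂=12, n=24
p_obs = C(14,6)·C(10,6)/C(24,12); sum pmf over tables with pmf ≤ p_obs
p-value (two-sided) = 0.68017
At α=0.05: p ≥ α → fail to reject H₀

reject H₀: no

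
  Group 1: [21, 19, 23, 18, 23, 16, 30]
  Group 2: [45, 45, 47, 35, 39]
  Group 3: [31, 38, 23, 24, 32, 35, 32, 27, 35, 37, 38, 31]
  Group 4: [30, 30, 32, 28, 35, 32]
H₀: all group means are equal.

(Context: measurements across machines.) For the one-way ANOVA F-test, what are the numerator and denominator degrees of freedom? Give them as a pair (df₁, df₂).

degrees of freedom = [3, 26]

k = 4 groups, N = 30 total
df = (k−1, N−k) = (4−1, 30−4) = (3, 26)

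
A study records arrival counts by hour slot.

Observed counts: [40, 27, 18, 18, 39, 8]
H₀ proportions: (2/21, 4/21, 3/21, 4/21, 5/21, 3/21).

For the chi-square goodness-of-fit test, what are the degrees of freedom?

df = k − 1 = 6 − 1 = 5

degrees of freedom = 5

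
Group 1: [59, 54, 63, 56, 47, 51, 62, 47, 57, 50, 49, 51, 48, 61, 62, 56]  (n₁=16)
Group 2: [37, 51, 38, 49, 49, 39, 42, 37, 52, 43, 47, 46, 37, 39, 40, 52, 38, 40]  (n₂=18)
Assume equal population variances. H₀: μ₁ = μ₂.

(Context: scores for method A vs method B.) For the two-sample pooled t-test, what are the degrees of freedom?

degrees of freedom = 32

df = n₁ + n₂ − 2 = 16 + 18 − 2 = 32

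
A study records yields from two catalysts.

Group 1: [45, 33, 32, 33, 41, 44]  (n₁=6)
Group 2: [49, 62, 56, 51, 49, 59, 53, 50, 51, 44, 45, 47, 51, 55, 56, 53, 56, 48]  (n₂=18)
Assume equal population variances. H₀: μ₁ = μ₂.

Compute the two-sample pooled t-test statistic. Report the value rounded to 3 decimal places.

test statistic = -5.827

x̄₁=38.000, s₁=6.000, n₁=6
x̄₂=51.944, s₂=4.771, n₂=18
s_p² = [5·6.000² + 17·4.771²]/22 = 25.7702
SE = √(s_p²·(1/6+1/18)) = 2.3931
t = (38.000−51.944)/2.3931 = -5.8270
df = 22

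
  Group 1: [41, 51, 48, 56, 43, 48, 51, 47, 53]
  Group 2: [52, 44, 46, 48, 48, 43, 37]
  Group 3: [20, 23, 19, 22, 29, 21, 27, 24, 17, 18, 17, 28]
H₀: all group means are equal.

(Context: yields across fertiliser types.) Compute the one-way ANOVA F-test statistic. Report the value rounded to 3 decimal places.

test statistic = 107.748

Group means [48.67, 45.43, 22.08], grand mean 36.464
SSB = Σnᵢ(x̄ᵢ−x̄)² = 4384.333; SSW = ΣΣ(x−x̄ᵢ)² = 508.631
MSB = 4384.333/2 = 2192.1667; MSW = 508.631/25 = 20.3452
F = MSB/MSW = 107.7484
df = (2, 25)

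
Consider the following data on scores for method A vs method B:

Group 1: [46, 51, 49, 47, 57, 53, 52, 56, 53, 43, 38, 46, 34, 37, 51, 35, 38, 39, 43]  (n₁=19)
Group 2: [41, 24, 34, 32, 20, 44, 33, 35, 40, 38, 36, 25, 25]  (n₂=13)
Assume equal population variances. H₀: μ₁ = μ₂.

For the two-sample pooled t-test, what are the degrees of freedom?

df = n₁ + n₂ − 2 = 19 + 13 − 2 = 30

degrees of freedom = 30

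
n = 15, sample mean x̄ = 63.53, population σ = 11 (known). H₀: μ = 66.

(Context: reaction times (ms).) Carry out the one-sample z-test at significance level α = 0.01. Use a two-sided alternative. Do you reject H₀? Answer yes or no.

SE = σ/√n = 11/√15 = 2.8402
z = (x̄−μ₀)/SE = (63.53−66)/2.8402 = -0.8697
p-value (two-sided) = 0.38449
At α=0.01: p ≥ α → fail to reject H₀

reject H₀: no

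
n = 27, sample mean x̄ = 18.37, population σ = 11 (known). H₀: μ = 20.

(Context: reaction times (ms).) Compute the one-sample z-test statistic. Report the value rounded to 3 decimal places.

test statistic = -0.770

SE = σ/√n = 11/√27 = 2.1170
z = (x̄−μ₀)/SE = (18.37−20)/2.1170 = -0.7700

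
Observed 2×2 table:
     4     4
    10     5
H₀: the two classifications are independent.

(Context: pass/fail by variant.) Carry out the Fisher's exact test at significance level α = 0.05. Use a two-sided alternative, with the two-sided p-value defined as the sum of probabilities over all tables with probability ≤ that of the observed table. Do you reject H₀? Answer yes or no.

Margins: r₁=8, r₂=15, c₁=14, c₂=9, n=23
p_obs = C(8,4)·C(15,10)/C(23,14); sum pmf over tables with pmf ≤ p_obs
p-value (two-sided) = 0.65702
At α=0.05: p ≥ α → fail to reject H₀

reject H₀: no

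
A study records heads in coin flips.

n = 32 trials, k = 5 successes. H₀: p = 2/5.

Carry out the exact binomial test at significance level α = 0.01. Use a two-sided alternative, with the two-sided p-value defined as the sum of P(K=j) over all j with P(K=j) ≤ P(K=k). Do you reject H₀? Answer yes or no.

Exact binomial: n=32, k=5, p₀=2/5=0.4000
P(X=j) = C(n,j)·p₀^j·(1−p₀)^(n−j); p = Σ P(X=j) over j with P(X=j) ≤ P(X=5)
p-value (two-sided) = 0.00582
At α=0.01: p < α → reject H₀

reject H₀: yes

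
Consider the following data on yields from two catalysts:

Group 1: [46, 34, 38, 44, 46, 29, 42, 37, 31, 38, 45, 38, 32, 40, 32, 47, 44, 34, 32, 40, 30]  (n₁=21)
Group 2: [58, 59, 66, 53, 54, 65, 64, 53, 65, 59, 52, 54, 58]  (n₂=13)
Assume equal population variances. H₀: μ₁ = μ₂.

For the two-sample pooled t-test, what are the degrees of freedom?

degrees of freedom = 32

df = n₁ + n₂ − 2 = 21 + 13 − 2 = 32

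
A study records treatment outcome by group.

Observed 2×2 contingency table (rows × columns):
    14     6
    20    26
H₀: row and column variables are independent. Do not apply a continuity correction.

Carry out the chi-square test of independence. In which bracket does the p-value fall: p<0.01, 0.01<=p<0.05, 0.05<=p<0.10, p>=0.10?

Row totals [20, 46], col totals [34, 32], n=66
χ² = (14−10.30)²/10.30 + (6−9.70)²/9.70 + (20−23.70)²/23.70 + (26−22.30)²/22.30 = 3.9256
df = 1
p-value (upper-tail) = 0.04756
→ bracket: 0.01<=p<0.05

p-value bracket: 0.01<=p<0.05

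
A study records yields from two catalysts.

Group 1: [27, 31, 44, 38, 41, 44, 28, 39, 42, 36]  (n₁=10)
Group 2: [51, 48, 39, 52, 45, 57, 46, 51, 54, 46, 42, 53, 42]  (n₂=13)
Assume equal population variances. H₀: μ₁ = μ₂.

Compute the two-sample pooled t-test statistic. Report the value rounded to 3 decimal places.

x̄₁=37.000, s₁=6.342, n₁=10
x̄₂=48.154, s₂=5.367, n₂=13
s_p² = [9·6.342² + 12·5.367²]/21 = 33.6996
SE = √(s_p²·(1/10+1/13)) = 2.4418
t = (37.000−48.154)/2.4418 = -4.5679
df = 21

test statistic = -4.568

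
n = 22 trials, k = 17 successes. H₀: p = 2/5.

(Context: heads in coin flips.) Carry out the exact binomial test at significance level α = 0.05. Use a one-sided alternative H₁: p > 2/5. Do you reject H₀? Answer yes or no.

Exact binomial: n=22, k=17, p₀=2/5=0.4000
P(X≥17) from Σ C(n,i)·p₀^i·(1−p₀)^(n−i)
p-value (one-sided, H₁ greater) = 0.00043
At α=0.05: p < α → reject H₀

reject H₀: yes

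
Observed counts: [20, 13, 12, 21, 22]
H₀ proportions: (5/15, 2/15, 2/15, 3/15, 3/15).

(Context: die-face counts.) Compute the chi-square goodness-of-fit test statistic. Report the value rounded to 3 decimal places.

n = 88; E_i = n·p_i = [29.33, 11.73, 11.73, 17.60, 17.60]
χ² = (20−29.33)²/29.33 + (13−11.73)²/11.73 + (12−11.73)²/11.73 + (21−17.60)²/17.60 + (22−17.60)²/17.60 = 4.8693
df = 4

test statistic = 4.869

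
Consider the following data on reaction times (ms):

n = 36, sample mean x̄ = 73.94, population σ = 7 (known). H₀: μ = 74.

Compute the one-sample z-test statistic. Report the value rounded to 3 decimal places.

test statistic = -0.051

SE = σ/√n = 7/√36 = 1.1667
z = (x̄−μ₀)/SE = (73.94−74)/1.1667 = -0.0514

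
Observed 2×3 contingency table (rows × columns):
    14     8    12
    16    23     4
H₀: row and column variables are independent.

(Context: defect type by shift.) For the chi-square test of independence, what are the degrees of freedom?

df = (r−1)(c−1) = (2−1)·(3−1) = 2

degrees of freedom = 2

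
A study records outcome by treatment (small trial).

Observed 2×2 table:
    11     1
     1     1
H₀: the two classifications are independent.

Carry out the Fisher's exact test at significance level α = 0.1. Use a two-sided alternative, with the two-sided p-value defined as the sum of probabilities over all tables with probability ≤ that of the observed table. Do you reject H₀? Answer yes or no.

Margins: r₁=12, r₂=2, c₁=12, c₂=2, n=14
p_obs = C(12,11)·C(2,1)/C(14,12); sum pmf over tables with pmf ≤ p_obs
p-value (two-sided) = 0.27473
At α=0.1: p ≥ α → fail to reject H₀

reject H₀: no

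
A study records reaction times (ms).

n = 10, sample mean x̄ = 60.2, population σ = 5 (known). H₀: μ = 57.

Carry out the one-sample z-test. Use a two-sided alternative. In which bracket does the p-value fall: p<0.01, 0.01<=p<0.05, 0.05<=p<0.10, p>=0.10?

SE = σ/√n = 5/√10 = 1.5811
z = (x̄−μ₀)/SE = (60.2−57)/1.5811 = 2.0239
p-value (two-sided) = 0.04298
→ bracket: 0.01<=p<0.05

p-value bracket: 0.01<=p<0.05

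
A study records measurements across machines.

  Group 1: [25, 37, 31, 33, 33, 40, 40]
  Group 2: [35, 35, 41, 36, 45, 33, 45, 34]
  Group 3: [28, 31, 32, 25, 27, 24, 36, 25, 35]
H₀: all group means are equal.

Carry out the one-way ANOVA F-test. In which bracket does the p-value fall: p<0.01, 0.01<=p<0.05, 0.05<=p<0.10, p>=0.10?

p-value bracket: p<0.01

Group means [34.14, 38.00, 29.22], grand mean 33.583
SSB = Σnᵢ(x̄ᵢ−x̄)² = 329.421; SSW = ΣΣ(x−x̄ᵢ)² = 502.413
MSB = 329.421/2 = 164.7103; MSW = 502.413/21 = 23.9244
F = MSB/MSW = 6.8846
df = (2, 21)
p-value (upper-tail) = 0.00502
→ bracket: p<0.01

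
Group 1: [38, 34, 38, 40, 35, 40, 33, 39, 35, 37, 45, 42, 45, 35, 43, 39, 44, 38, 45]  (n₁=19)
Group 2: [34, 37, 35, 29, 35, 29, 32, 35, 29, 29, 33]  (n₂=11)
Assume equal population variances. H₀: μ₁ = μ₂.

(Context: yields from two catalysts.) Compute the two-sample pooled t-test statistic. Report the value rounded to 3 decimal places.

x̄₁=39.211, s₁=3.910, n₁=19
x̄₂=32.455, s₂=3.012, n₂=11
s_p² = [18·3.910² + 10·3.012²]/28 = 13.0673
SE = √(s_p²·(1/19+1/11)) = 1.3696
t = (39.211−32.455)/1.3696 = 4.9330
df = 28

test statistic = 4.933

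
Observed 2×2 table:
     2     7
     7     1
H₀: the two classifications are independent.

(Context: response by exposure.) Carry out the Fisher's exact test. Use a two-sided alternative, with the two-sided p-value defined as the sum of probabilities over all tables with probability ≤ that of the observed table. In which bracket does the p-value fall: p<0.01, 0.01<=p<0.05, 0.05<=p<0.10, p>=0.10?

Margins: r₁=9, r₂=8, c₁=9, c₂=8, n=17
p_obs = C(9,2)·C(8,7)/C(17,9); sum pmf over tables with pmf ≤ p_obs
p-value (two-sided) = 0.01522
→ bracket: 0.01<=p<0.05

p-value bracket: 0.01<=p<0.05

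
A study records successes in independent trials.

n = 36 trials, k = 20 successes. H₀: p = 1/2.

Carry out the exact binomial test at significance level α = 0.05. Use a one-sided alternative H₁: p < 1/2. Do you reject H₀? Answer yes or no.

Exact binomial: n=36, k=20, p₀=1/2=0.5000
P(X≤20) from Σ C(n,i)·p₀^i·(1−p₀)^(n−i)
p-value (one-sided, H₁ less) = 0.79748
At α=0.05: p ≥ α → fail to reject H₀

reject H₀: no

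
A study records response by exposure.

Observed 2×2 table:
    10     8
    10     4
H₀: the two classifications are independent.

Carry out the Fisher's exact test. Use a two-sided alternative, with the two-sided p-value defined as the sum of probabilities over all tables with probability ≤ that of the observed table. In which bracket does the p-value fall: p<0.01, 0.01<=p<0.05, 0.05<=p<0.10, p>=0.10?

p-value bracket: p>=0.10

Margins: r₁=18, r₂=14, c₁=20, c₂=12, n=32
p_obs = C(18,10)·C(14,10)/C(32,20); sum pmf over tables with pmf ≤ p_obs
p-value (two-sided) = 0.47093
→ bracket: p>=0.10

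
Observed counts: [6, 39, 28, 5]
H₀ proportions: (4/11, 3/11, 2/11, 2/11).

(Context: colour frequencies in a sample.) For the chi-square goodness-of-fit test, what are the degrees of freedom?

degrees of freedom = 3

df = k − 1 = 4 − 1 = 3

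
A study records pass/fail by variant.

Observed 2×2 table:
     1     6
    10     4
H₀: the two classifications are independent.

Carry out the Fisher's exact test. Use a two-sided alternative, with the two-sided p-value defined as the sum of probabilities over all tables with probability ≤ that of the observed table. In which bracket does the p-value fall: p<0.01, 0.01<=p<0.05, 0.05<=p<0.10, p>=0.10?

p-value bracket: 0.01<=p<0.05

Margins: r₁=7, r₂=14, c₁=11, c₂=10, n=21
p_obs = C(7,1)·C(14,10)/C(21,11); sum pmf over tables with pmf ≤ p_obs
p-value (two-sided) = 0.02374
→ bracket: 0.01<=p<0.05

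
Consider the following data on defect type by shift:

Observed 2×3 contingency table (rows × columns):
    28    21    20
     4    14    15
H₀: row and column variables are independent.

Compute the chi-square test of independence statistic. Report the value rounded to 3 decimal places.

Row totals [69, 33], col totals [32, 35, 35], n=102
χ² = (28−21.65)²/21.65 + (21−23.68)²/23.68 + (20−23.68)²/23.68 + (4−10.35)²/10.35 + (14−11.32)²/11.32 + (15−11.32)²/11.32 = 8.4626
df = 2

test statistic = 8.463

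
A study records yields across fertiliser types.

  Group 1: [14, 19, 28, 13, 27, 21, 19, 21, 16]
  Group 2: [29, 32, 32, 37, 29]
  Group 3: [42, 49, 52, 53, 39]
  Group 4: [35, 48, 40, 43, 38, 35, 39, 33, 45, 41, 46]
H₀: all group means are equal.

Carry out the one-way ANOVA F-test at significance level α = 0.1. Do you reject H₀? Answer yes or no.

reject H₀: yes

Group means [19.78, 31.80, 47.00, 40.27], grand mean 33.833
SSB = Σnᵢ(x̄ᵢ−x̄)² = 3121.629; SSW = ΣΣ(x−x̄ᵢ)² = 652.537
MSB = 3121.629/3 = 1040.5431; MSW = 652.537/26 = 25.0976
F = MSB/MSW = 41.4599
df = (3, 26)
p-value (upper-tail) = 0.00000
At α=0.1: p < α → reject H₀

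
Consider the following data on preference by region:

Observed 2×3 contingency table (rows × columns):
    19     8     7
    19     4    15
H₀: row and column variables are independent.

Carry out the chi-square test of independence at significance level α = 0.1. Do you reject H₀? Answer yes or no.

reject H₀: no

Row totals [34, 38], col totals [38, 12, 22], n=72
χ² = (19−17.94)²/17.94 + (8−5.67)²/5.67 + (7−10.39)²/10.39 + (19−20.06)²/20.06 + (4−6.33)²/6.33 + (15−11.61)²/11.61 = 4.0326
df = 2
p-value (upper-tail) = 0.13314
At α=0.1: p ≥ α → fail to reject H₀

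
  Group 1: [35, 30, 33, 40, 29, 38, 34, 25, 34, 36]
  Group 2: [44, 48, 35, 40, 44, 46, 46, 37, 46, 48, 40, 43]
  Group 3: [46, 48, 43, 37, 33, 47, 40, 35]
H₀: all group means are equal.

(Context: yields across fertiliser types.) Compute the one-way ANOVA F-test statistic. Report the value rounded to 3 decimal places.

Group means [33.40, 43.08, 41.12], grand mean 39.333
SSB = Σnᵢ(x̄ᵢ−x̄)² = 546.475; SSW = ΣΣ(x−x̄ᵢ)² = 604.192
MSB = 546.475/2 = 273.2375; MSW = 604.192/27 = 22.3775
F = MSB/MSW = 12.2104
df = (2, 27)

test statistic = 12.210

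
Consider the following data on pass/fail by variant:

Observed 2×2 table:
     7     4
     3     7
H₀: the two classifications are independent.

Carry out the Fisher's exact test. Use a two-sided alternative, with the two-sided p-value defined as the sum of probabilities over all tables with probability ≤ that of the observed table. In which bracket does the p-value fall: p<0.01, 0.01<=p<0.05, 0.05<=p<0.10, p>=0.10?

Margins: r₁=11, r₂=10, c₁=10, c₂=11, n=21
p_obs = C(11,7)·C(10,3)/C(21,10); sum pmf over tables with pmf ≤ p_obs
p-value (two-sided) = 0.19838
→ bracket: p>=0.10

p-value bracket: p>=0.10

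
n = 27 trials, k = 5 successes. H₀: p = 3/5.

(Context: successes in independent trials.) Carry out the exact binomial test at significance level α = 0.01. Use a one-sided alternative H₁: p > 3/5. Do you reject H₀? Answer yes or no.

reject H₀: no

Exact binomial: n=27, k=5, p₀=3/5=0.6000
P(X≥5) from Σ C(n,i)·p₀^i·(1−p₀)^(n−i)
p-value (one-sided, H₁ greater) = 1.00000
At α=0.01: p ≥ α → fail to reject H₀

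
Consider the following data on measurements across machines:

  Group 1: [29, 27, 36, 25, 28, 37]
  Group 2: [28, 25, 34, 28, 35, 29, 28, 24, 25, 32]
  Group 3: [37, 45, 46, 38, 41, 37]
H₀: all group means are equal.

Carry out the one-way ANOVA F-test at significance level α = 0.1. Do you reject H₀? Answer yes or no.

reject H₀: yes

Group means [30.33, 28.80, 40.67], grand mean 32.455
SSB = Σnᵢ(x̄ᵢ−x̄)² = 565.188; SSW = ΣΣ(x−x̄ᵢ)² = 334.267
MSB = 565.188/2 = 282.5939; MSW = 334.267/19 = 17.5930
F = MSB/MSW = 16.0629
df = (2, 19)
p-value (upper-tail) = 0.00008
At α=0.1: p < α → reject H₀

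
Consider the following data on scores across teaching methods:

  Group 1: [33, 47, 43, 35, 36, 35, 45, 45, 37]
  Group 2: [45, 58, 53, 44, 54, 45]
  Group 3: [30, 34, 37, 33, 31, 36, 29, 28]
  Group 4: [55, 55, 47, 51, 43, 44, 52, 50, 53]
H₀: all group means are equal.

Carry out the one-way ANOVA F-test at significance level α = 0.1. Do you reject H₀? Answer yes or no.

Group means [39.56, 49.83, 32.25, 50.00], grand mean 42.594
SSB = Σnᵢ(x̄ᵢ−x̄)² = 1747.163; SSW = ΣΣ(x−x̄ᵢ)² = 638.556
MSB = 1747.163/3 = 582.3877; MSW = 638.556/28 = 22.8056
F = MSB/MSW = 25.5371
df = (3, 28)
p-value (upper-tail) = 0.00000
At α=0.1: p < α → reject H₀

reject H₀: yes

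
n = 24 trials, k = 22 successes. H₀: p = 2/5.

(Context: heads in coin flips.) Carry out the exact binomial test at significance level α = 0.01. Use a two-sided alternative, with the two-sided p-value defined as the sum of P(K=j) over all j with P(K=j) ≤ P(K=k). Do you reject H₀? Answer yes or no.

reject H₀: yes

Exact binomial: n=24, k=22, p₀=2/5=0.4000
P(X=j) = C(n,j)·p₀^j·(1−p₀)^(n−j); p = Σ P(X=j) over j with P(X=j) ≤ P(X=22)
p-value (two-sided) = 0.00000
At α=0.01: p < α → reject H₀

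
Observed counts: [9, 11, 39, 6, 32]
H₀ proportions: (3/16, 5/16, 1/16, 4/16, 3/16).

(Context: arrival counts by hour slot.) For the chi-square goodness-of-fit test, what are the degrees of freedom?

degrees of freedom = 4

df = k − 1 = 5 − 1 = 4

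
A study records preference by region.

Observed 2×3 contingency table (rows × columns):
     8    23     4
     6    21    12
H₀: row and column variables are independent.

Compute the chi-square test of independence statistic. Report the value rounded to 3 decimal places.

test statistic = 4.173

Row totals [35, 39], col totals [14, 44, 16], n=74
χ² = (8−6.62)²/6.62 + (23−20.81)²/20.81 + (4−7.57)²/7.57 + (6−7.38)²/7.38 + (21−23.19)²/23.19 + (12−8.43)²/8.43 = 4.1726
df = 2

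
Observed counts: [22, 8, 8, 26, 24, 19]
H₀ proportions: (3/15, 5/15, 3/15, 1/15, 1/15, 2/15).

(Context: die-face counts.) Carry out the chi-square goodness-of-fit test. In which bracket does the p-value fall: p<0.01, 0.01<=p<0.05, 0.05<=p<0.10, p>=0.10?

n = 107; E_i = n·p_i = [21.40, 35.67, 21.40, 7.13, 7.13, 14.27]
χ² = (22−21.40)²/21.40 + (8−35.67)²/35.67 + (8−21.40)²/21.40 + (26−7.13)²/7.13 + (24−7.13)²/7.13 + (19−14.27)²/14.27 = 121.2196
df = 5
p-value (upper-tail) = 0.00000
→ bracket: p<0.01

p-value bracket: p<0.01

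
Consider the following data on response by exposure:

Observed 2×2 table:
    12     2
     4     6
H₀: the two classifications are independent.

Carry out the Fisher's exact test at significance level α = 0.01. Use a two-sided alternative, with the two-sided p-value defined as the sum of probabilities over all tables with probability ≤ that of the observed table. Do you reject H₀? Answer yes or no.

reject H₀: no

Margins: r₁=14, r₂=10, c₁=16, c₂=8, n=24
p_obs = C(14,12)·C(10,4)/C(24,16); sum pmf over tables with pmf ≤ p_obs
p-value (two-sided) = 0.03241
At α=0.01: p ≥ α → fail to reject H₀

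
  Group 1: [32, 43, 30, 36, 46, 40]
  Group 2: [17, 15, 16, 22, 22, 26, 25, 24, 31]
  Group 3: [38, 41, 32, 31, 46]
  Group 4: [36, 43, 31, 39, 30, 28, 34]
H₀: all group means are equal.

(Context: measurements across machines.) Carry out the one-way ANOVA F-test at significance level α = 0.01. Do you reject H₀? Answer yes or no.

reject H₀: yes

Group means [37.83, 22.00, 37.60, 34.43], grand mean 31.630
SSB = Σnᵢ(x̄ᵢ−x̄)² = 1298.549; SSW = ΣΣ(x−x̄ᵢ)² = 743.748
MSB = 1298.549/3 = 432.8496; MSW = 743.748/23 = 32.3369
F = MSB/MSW = 13.3856
df = (3, 23)
p-value (upper-tail) = 0.00003
At α=0.01: p < α → reject H₀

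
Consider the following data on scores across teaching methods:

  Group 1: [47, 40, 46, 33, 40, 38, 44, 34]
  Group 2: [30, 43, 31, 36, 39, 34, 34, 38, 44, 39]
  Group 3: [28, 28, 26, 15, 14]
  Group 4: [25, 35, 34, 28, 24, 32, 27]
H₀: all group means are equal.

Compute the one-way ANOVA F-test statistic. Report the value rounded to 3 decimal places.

test statistic = 15.232

Group means [40.25, 36.80, 22.20, 29.29], grand mean 33.533
SSB = Σnᵢ(x̄ᵢ−x̄)² = 1236.138; SSW = ΣΣ(x−x̄ᵢ)² = 703.329
MSB = 1236.138/3 = 412.0460; MSW = 703.329/26 = 27.0511
F = MSB/MSW = 15.2321
df = (3, 26)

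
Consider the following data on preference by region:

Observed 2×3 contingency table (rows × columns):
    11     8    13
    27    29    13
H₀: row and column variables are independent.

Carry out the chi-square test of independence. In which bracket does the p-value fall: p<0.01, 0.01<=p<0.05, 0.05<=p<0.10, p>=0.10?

p-value bracket: 0.05<=p<0.10

Row totals [32, 69], col totals [38, 37, 26], n=101
χ² = (11−12.04)²/12.04 + (8−11.72)²/11.72 + (13−8.24)²/8.24 + (27−25.96)²/25.96 + (29−25.28)²/25.28 + (13−17.76)²/17.76 = 5.8920
df = 2
p-value (upper-tail) = 0.05255
→ bracket: 0.05<=p<0.10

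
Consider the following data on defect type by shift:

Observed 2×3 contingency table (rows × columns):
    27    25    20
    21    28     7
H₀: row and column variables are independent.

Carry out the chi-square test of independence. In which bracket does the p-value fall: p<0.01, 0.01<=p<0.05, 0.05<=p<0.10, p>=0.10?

p-value bracket: 0.05<=p<0.10

Row totals [72, 56], col totals [48, 53, 27], n=128
χ² = (27−27.00)²/27.00 + (25−29.81)²/29.81 + (20−15.19)²/15.19 + (21−21.00)²/21.00 + (28−23.19)²/23.19 + (7−11.81)²/11.81 = 5.2613
df = 2
p-value (upper-tail) = 0.07203
→ bracket: 0.05<=p<0.10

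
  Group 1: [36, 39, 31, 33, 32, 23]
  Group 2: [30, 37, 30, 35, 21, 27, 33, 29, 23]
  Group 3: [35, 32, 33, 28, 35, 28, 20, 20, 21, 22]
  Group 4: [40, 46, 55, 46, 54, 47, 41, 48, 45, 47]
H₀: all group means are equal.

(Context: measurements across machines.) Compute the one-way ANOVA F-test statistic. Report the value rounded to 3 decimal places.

Group means [32.33, 29.44, 27.40, 46.90], grand mean 34.343
SSB = Σnᵢ(x̄ᵢ−x̄)² = 2299.030; SSW = ΣΣ(x−x̄ᵢ)² = 920.856
MSB = 2299.030/3 = 766.3434; MSW = 920.856/31 = 29.7050
F = MSB/MSW = 25.7984
df = (3, 31)

test statistic = 25.798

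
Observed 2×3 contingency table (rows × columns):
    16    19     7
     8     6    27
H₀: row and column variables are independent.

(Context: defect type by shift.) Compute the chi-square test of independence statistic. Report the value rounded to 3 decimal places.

Row totals [42, 41], col totals [24, 25, 34], n=83
χ² = (16−12.14)²/12.14 + (19−12.65)²/12.65 + (7−17.20)²/17.20 + (8−11.86)²/11.86 + (6−12.35)²/12.35 + (27−16.80)²/16.80 = 21.1824
df = 2

test statistic = 21.182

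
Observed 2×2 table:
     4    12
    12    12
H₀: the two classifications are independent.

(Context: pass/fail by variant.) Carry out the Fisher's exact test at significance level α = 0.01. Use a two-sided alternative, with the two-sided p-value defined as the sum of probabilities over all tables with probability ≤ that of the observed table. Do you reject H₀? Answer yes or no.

reject H₀: no

Margins: r₁=16, r₂=24, c₁=16, c₂=24, n=40
p_obs = C(16,4)·C(24,12)/C(40,16); sum pmf over tables with pmf ≤ p_obs
p-value (two-sided) = 0.18806
At α=0.01: p ≥ α → fail to reject H₀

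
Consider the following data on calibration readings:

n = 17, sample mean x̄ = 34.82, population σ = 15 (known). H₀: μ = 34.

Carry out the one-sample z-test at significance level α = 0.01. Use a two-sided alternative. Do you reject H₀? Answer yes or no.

SE = σ/√n = 15/√17 = 3.6380
z = (x̄−μ₀)/SE = (34.82−34)/3.6380 = 0.2254
p-value (two-sided) = 0.82167
At α=0.01: p ≥ α → fail to reject H₀

reject H₀: no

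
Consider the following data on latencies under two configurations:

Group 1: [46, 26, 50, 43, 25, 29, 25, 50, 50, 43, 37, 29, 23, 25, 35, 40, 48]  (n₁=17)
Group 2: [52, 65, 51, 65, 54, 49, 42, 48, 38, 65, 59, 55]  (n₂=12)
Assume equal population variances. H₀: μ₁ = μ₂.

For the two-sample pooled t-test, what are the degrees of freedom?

df = n₁ + n₂ − 2 = 17 + 12 − 2 = 27

degrees of freedom = 27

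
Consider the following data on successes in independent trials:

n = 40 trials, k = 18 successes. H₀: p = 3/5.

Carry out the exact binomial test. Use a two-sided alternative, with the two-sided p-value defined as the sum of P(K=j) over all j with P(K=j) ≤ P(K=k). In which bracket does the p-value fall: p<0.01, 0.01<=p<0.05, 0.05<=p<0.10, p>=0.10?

Exact binomial: n=40, k=18, p₀=3/5=0.6000
P(X=j) = C(n,j)·p₀^j·(1−p₀)^(n−j); p = Σ P(X=j) over j with P(X=j) ≤ P(X=18)
p-value (two-sided) = 0.07439
→ bracket: 0.05<=p<0.10

p-value bracket: 0.05<=p<0.10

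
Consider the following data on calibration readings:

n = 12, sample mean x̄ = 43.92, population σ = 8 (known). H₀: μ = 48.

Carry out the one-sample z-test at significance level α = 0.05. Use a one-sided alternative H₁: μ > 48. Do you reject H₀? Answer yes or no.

reject H₀: no

SE = σ/√n = 8/√12 = 2.3094
z = (x̄−μ₀)/SE = (43.92−48)/2.3094 = -1.7667
p-value (one-sided, H₁ greater) = 0.96136
At α=0.05: p ≥ α → fail to reject H₀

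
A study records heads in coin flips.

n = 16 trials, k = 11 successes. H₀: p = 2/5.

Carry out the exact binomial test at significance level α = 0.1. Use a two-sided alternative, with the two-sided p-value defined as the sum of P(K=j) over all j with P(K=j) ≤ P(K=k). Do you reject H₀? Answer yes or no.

reject H₀: yes

Exact binomial: n=16, k=11, p₀=2/5=0.4000
P(X=j) = C(n,j)·p₀^j·(1−p₀)^(n−j); p = Σ P(X=j) over j with P(X=j) ≤ P(X=11)
p-value (two-sided) = 0.02243
At α=0.1: p < α → reject H₀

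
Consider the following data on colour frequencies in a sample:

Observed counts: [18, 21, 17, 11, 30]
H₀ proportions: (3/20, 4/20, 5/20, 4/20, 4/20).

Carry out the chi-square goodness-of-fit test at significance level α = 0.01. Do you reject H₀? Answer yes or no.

n = 97; E_i = n·p_i = [14.55, 19.40, 24.25, 19.40, 19.40]
χ² = (18−14.55)²/14.55 + (21−19.40)²/19.40 + (17−24.25)²/24.25 + (11−19.40)²/19.40 + (30−19.40)²/19.40 = 12.5464
df = 4
p-value (upper-tail) = 0.01372
At α=0.01: p ≥ α → fail to reject H₀

reject H₀: no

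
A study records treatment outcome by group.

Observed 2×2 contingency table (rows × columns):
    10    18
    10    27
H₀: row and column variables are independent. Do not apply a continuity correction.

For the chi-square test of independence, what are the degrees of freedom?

df = (r−1)(c−1) = (2−1)·(2−1) = 1

degrees of freedom = 1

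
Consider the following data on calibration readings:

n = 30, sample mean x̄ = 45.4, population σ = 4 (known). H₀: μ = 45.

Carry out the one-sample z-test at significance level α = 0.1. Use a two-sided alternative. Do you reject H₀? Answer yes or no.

reject H₀: no

SE = σ/√n = 4/√30 = 0.7303
z = (x̄−μ₀)/SE = (45.4−45)/0.7303 = 0.5477
p-value (two-sided) = 0.58388
At α=0.1: p ≥ α → fail to reject H₀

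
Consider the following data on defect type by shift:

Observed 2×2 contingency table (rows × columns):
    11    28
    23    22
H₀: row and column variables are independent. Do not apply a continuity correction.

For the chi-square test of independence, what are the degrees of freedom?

degrees of freedom = 1

df = (r−1)(c−1) = (2−1)·(2−1) = 1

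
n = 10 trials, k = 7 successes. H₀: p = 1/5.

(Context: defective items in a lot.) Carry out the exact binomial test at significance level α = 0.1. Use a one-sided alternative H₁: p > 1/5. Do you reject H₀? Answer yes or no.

Exact binomial: n=10, k=7, p₀=1/5=0.2000
P(X≥7) from Σ C(n,i)·p₀^i·(1−p₀)^(n−i)
p-value (one-sided, H₁ greater) = 0.00086
At α=0.1: p < α → reject H₀

reject H₀: yes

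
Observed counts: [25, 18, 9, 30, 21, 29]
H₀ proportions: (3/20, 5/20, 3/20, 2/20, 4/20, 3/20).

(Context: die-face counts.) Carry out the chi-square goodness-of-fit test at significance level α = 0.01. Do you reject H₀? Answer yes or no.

reject H₀: yes

n = 132; E_i = n·p_i = [19.80, 33.00, 19.80, 13.20, 26.40, 19.80]
χ² = (25−19.80)²/19.80 + (18−33.00)²/33.00 + (9−19.80)²/19.80 + (30−13.20)²/13.20 + (21−26.40)²/26.40 + (29−19.80)²/19.80 = 40.8359
df = 5
p-value (upper-tail) = 0.00000
At α=0.01: p < α → reject H₀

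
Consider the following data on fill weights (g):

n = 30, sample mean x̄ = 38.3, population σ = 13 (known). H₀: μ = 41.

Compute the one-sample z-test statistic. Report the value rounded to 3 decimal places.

SE = σ/√n = 13/√30 = 2.3735
z = (x̄−μ₀)/SE = (38.3−41)/2.3735 = -1.1376

test statistic = -1.138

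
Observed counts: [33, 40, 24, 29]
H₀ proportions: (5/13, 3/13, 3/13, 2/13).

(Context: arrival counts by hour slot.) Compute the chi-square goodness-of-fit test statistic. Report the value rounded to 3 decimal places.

test statistic = 14.692

n = 126; E_i = n·p_i = [48.46, 29.08, 29.08, 19.38]
χ² = (33−48.46)²/48.46 + (40−29.08)²/29.08 + (24−29.08)²/29.08 + (29−19.38)²/19.38 = 14.6923
df = 3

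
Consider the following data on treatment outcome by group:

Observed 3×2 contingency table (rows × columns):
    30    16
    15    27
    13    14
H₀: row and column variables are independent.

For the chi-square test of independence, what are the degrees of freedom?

df = (r−1)(c−1) = (3−1)·(2−1) = 2

degrees of freedom = 2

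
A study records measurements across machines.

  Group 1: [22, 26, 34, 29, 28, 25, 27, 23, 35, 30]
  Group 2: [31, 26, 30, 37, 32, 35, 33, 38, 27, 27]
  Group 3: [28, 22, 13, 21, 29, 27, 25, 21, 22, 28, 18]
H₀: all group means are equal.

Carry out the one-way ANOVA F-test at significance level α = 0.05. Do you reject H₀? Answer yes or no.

Group means [27.90, 31.60, 23.09], grand mean 27.387
SSB = Σnᵢ(x̄ᵢ−x̄)² = 383.146; SSW = ΣΣ(x−x̄ᵢ)² = 566.209
MSB = 383.146/2 = 191.5729; MSW = 566.209/28 = 20.2218
F = MSB/MSW = 9.4736
df = (2, 28)
p-value (upper-tail) = 0.00072
At α=0.05: p < α → reject H₀

reject H₀: yes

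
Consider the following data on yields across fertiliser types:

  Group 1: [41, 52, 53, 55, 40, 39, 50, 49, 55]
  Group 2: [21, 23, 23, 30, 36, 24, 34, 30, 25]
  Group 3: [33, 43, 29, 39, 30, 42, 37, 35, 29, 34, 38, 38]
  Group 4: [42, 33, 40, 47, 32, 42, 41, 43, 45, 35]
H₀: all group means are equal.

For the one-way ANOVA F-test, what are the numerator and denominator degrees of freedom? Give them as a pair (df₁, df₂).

degrees of freedom = [3, 36]

k = 4 groups, N = 40 total
df = (k−1, N−k) = (4−1, 40−4) = (3, 36)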